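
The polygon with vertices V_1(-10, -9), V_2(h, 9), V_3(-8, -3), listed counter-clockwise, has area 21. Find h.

3

The doubled signed area Σ (x_i y_{i+1} − x_{i+1} y_i) is linear in h.
With h=0 it equals 24; the coefficient of h is 6 (from the two edges through V_2).
So 6·h + 24 = 2·21 = 42 ⇒ h = 3.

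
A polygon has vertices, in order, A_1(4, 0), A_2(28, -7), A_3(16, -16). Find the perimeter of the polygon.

|A_1A_2| = √((24)² + (-7)²) = √625 = 25
|A_2A_3| = √((-12)² + (-9)²) = √225 = 15
|A_3A_1| = √((-12)² + (16)²) = √400 = 20
Perimeter = 25 + 15 + 20 = 60.

60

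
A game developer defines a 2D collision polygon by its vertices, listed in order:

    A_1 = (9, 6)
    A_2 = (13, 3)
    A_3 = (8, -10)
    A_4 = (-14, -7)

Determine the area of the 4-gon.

211

Apply the shoelace formula: 2A = Σ (x_i·y_{i+1} − x_{i+1}·y_i), indices taken mod 4.
Σ = (-51) + (-154) + (-196) + (-21) = -422
Area = |Σ|/2 = 211.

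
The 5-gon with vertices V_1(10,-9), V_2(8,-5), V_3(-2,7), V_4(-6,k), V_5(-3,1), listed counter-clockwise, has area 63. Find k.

Write out the shoelace sum; only the two edges meeting at V_4 involve k:
2·Area = [((-2)·k − (-6)·7) + ((-6)·1 − (-3)·k)] + 85
       = 1·k + 121 = 126
⇒ k = 5.

5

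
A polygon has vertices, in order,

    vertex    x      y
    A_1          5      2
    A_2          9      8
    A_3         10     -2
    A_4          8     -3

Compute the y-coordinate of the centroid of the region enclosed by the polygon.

Apply the shoelace (surveyor's) formula. First the cross-terms c_i = x_i·y_{i+1} − x_{i+1}·y_i:
  22, -98, -14, 31  ⇒  2A = -59, A = -29.5.
Then Σ (y_i + y_{i+1})·c_i = -329, so ȳ = -329 / (6·(-29.5)) = 329/177.

329/177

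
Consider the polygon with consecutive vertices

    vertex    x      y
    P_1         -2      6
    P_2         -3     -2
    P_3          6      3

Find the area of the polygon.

33.5

Apply the shoelace (surveyor's) formula: 2A = Σ (x_i·y_{i+1} − x_{i+1}·y_i), indices taken mod 3.
P_1→P_2: (-2)(-2) − (-3)(6) = 22
P_2→P_3: (-3)(3) − (6)(-2) = 3
P_3→P_1: (6)(6) − (-2)(3) = 42
Σ = 67
Area = |Σ|/2 = 33.5.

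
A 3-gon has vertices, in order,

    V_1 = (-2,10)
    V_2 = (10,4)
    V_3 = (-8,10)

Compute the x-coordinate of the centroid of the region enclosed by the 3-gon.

Apply the shoelace formula. First the cross-terms c_i = x_i·y_{i+1} − x_{i+1}·y_i:
  -108, 132, -60  ⇒  2A = -36, A = -18.
Then Σ (x_i + x_{i+1})·c_i = 0, so x̄ = 0 / (6·(-18)) = 0.

0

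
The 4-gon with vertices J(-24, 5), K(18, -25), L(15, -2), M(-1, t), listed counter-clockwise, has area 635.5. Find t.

Write out the shoelace sum; only the two edges meeting at M involve t:
2·Area = [(15·t − (-1)·(-2)) + ((-1)·5 − (-24)·t)] + 849
       = 39·t + 842 = 1271
⇒ t = 11.

11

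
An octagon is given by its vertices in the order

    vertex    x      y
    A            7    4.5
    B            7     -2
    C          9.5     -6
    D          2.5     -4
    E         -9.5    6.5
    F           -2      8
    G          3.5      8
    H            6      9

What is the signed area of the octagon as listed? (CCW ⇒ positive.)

Σ = (-45.5) + (-23) + (-23) + (-21.75) + (-63) + (-44) + (-16.5) + (-36) = -272.75
Signed area = Σ/2 = -136.375 (negative ⇒ clockwise traversal).

-136.375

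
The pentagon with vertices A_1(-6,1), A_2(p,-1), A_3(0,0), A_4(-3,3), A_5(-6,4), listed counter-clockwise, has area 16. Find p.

-2

The doubled signed area Σ (x_i y_{i+1} − x_{i+1} y_i) is linear in p.
With p=0 it equals 30; the coefficient of p is -1 (from the two edges through A_2).
So -1·p + 30 = 2·16 = 32 ⇒ p = -2.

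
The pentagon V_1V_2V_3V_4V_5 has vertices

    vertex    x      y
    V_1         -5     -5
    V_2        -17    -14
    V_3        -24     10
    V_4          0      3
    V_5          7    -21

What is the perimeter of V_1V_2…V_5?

110

|V_1V_2| = √((-12)² + (-9)²) = √225 = 15
|V_2V_3| = √((-7)² + (24)²) = √625 = 25
|V_3V_4| = √((24)² + (-7)²) = √625 = 25
|V_4V_5| = √((7)² + (-24)²) = √625 = 25
|V_5V_1| = √((-12)² + (16)²) = √400 = 20
Perimeter = 15 + 25 + 25 + 25 + 20 = 110.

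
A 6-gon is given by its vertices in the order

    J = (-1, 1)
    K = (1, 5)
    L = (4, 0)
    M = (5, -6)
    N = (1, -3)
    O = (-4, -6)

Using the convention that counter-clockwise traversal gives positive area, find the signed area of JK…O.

-43.5

Apply Gauss's area formula: 2A = Σ (x_i·y_{i+1} − x_{i+1}·y_i), indices taken mod 6.
Σ = (-6) + (-20) + (-24) + (-9) + (-18) + (-10) = -87
Signed area = Σ/2 = -43.5 (negative ⇒ clockwise traversal).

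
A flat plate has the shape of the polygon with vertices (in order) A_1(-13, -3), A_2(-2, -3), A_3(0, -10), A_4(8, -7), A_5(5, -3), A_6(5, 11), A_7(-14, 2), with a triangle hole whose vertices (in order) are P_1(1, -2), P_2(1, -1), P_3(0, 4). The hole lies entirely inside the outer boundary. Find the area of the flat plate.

222.5

Outer boundary:
A_1→A_2: (-13)(-3) − (-2)(-3) = 33
A_2→A_3: (-2)(-10) − (0)(-3) = 20
A_3→A_4: (0)(-7) − (8)(-10) = 80
A_4→A_5: (8)(-3) − (5)(-7) = 11
A_5→A_6: (5)(11) − (5)(-3) = 70
A_6→A_7: (5)(2) − (-14)(11) = 164
A_7→A_1: (-14)(-3) − (-13)(2) = 68
Σ = 446
Area = |Σ|/2 = 223.
Hole:
Apply the shoelace formula: 2A = Σ (x_i·y_{i+1} − x_{i+1}·y_i), indices taken mod 3.
Cross-terms: 1, 4, -4  ⇒  Σ = 1
Area = |Σ|/2 = 0.5.
Net area = 223 − 0.5 = 222.5.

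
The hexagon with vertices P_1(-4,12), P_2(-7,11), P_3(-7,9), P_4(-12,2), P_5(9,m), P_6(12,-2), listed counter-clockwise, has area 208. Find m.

-7

The doubled signed area Σ (x_i y_{i+1} − x_{i+1} y_i) is linear in m.
With m=0 it equals 248; the coefficient of m is -24 (from the two edges through P_5).
So -24·m + 248 = 2·208 = 416 ⇒ m = -7.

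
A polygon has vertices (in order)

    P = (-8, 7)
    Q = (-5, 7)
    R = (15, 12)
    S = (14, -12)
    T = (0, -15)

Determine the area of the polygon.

432

Apply the shoelace formula: 2A = Σ (x_i·y_{i+1} − x_{i+1}·y_i), indices taken mod 5.
Cross-terms: -21, -165, -348, -210, -120  ⇒  Σ = -864
Area = |Σ|/2 = 432.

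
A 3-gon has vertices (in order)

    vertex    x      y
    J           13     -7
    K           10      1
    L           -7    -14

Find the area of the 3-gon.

90.5

Σ = (83) + (-133) + (231) = 181
Area = |Σ|/2 = 90.5.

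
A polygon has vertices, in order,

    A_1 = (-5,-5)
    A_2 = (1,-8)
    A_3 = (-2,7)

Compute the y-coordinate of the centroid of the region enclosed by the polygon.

Apply the surveyor's formula. First the cross-terms c_i = x_i·y_{i+1} − x_{i+1}·y_i:
  45, -9, 45  ⇒  2A = 81, A = 40.5.
Then Σ (y_i + y_{i+1})·c_i = -486, so ȳ = -486 / (6·40.5) = -2.

-2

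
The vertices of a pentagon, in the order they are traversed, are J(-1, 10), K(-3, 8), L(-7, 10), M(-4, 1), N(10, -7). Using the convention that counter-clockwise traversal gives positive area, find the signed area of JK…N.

Σ = (22) + (26) + (33) + (18) + (93) = 192
Signed area = Σ/2 = 96 (positive ⇒ counter-clockwise traversal).

96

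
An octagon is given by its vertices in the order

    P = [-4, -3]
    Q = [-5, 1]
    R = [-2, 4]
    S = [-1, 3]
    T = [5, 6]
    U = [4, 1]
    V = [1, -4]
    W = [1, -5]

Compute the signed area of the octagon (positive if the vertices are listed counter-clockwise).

-60

Apply the surveyor's formula: 2A = Σ (x_i·y_{i+1} − x_{i+1}·y_i), indices taken mod 8.
Σ = (-19) + (-18) + (-2) + (-21) + (-19) + (-17) + (-1) + (-23) = -120
Signed area = Σ/2 = -60 (negative ⇒ clockwise traversal).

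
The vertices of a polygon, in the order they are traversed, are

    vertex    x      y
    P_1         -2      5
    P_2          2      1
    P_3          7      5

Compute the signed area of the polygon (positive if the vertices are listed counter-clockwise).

Apply the shoelace (surveyor's) formula: 2A = Σ (x_i·y_{i+1} − x_{i+1}·y_i), indices taken mod 3.
Σ = (-12) + (3) + (45) = 36
Signed area = Σ/2 = 18 (positive ⇒ counter-clockwise traversal).

18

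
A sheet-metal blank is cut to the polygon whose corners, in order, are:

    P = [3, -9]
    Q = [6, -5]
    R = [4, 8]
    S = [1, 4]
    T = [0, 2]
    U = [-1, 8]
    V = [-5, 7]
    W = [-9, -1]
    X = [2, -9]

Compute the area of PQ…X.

156

Apply the shoelace formula: 2A = Σ (x_i·y_{i+1} − x_{i+1}·y_i), indices taken mod 9.
Cross-terms: 39, 68, 8, 2, 2, 33, 68, 83, 9  ⇒  Σ = 312
Area = |Σ|/2 = 156.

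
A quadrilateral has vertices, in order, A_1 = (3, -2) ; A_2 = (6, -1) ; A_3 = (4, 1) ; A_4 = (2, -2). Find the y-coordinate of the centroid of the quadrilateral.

Apply Gauss's area formula. First the cross-terms c_i = x_i·y_{i+1} − x_{i+1}·y_i:
  9, 10, -10, 2  ⇒  2A = 11, A = 5.5.
Then Σ (y_i + y_{i+1})·c_i = -25, so ȳ = -25 / (6·5.5) = -25/33.

-25/33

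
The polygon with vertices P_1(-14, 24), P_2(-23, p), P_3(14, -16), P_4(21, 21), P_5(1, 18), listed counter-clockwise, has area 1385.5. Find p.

-21

The doubled signed area Σ (x_i y_{i+1} − x_{i+1} y_i) is linear in p.
With p=0 it equals 2183; the coefficient of p is -28 (from the two edges through P_2).
So -28·p + 2183 = 2·1385.5 = 2771 ⇒ p = -21.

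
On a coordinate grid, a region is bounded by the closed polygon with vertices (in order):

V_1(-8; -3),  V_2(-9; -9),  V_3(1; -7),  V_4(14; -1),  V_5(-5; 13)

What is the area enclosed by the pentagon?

255

Apply Gauss's area formula: 2A = Σ (x_i·y_{i+1} − x_{i+1}·y_i), indices taken mod 5.
Cross-terms: 45, 72, 97, 177, 119  ⇒  Σ = 510
Area = |Σ|/2 = 255.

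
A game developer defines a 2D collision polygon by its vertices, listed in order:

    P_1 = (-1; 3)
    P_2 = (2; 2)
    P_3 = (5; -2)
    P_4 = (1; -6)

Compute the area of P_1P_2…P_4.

26.5

Σ = (-8) + (-14) + (-28) + (-3) = -53
Area = |Σ|/2 = 26.5.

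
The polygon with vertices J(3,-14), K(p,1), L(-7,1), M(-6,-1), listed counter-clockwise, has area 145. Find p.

Write out the shoelace sum; only the two edges meeting at K involve p:
2·Area = [(3·1 − p·(-14)) + (p·1 − (-7)·1)] + 100
       = 15·p + 110 = 290
⇒ p = 12.

12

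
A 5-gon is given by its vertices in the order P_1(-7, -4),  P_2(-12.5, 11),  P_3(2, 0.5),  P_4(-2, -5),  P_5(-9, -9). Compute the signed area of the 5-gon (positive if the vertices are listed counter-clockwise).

-109.125

Apply the shoelace (surveyor's) formula: 2A = Σ (x_i·y_{i+1} − x_{i+1}·y_i), indices taken mod 5.
Σ = (-127) + (-28.25) + (-9) + (-27) + (-27) = -218.25
Signed area = Σ/2 = -109.125 (negative ⇒ clockwise traversal).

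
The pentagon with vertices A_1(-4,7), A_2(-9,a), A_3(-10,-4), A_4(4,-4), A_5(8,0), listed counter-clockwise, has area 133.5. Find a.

Write out the shoelace sum; only the two edges meeting at A_2 involve a:
2·Area = [((-4)·a − (-9)·7) + ((-9)·(-4) − (-10)·a)] + 144
       = 6·a + 243 = 267
⇒ a = 4.

4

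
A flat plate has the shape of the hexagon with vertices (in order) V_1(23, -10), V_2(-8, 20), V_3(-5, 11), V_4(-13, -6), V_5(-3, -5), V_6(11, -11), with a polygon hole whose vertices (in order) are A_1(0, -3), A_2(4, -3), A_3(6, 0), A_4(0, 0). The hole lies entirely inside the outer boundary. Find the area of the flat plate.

406.5

Outer boundary:
V_1→V_2: (23)(20) − (-8)(-10) = 380
V_2→V_3: (-8)(11) − (-5)(20) = 12
V_3→V_4: (-5)(-6) − (-13)(11) = 173
V_4→V_5: (-13)(-5) − (-3)(-6) = 47
V_5→V_6: (-3)(-11) − (11)(-5) = 88
V_6→V_1: (11)(-10) − (23)(-11) = 143
Σ = 843
Area = |Σ|/2 = 421.5.
Hole:
Apply Gauss's area formula: 2A = Σ (x_i·y_{i+1} − x_{i+1}·y_i), indices taken mod 4.
Σ = (12) + (18) + (0) + (0) = 30
Area = |Σ|/2 = 15.
Net area = 421.5 − 15 = 406.5.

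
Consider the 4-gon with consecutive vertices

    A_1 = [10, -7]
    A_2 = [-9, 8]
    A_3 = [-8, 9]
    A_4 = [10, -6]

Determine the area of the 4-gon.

Σ = (17) + (-17) + (-42) + (-10) = -52
Area = |Σ|/2 = 26.

26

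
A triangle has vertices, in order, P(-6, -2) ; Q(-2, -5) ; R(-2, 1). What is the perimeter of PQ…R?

|PQ| = √((4)² + (-3)²) = √25 = 5
|QR| = √((0)² + (6)²) = √36 = 6
|RP| = √((-4)² + (-3)²) = √25 = 5
Perimeter = 5 + 6 + 5 = 16.

16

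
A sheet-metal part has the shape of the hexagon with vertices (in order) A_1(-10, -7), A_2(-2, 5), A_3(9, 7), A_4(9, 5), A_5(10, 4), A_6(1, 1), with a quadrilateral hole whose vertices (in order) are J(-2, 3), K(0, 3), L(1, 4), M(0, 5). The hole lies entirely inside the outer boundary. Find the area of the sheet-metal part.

Outer boundary:
Σ = (-64) + (-59) + (-18) + (-14) + (6) + (3) = -146
Area = |Σ|/2 = 73.
Hole:
Apply the surveyor's formula: 2A = Σ (x_i·y_{i+1} − x_{i+1}·y_i), indices taken mod 4.
Σ = (-6) + (-3) + (5) + (10) = 6
Area = |Σ|/2 = 3.
Net area = 73 − 3 = 70.

70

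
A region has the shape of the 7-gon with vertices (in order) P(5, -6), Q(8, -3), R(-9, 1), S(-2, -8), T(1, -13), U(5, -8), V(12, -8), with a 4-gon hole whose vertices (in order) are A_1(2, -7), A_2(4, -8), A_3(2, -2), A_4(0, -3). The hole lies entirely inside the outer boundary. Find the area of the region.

91.5

Outer boundary:
Apply Gauss's area formula: 2A = Σ (x_i·y_{i+1} − x_{i+1}·y_i), indices taken mod 7.
Cross-terms: 33, -19, 74, 34, 57, 56, -32  ⇒  Σ = 203
Area = |Σ|/2 = 101.5.
Hole:
Σ = (12) + (8) + (-6) + (6) = 20
Area = |Σ|/2 = 10.
Net area = 101.5 − 10 = 91.5.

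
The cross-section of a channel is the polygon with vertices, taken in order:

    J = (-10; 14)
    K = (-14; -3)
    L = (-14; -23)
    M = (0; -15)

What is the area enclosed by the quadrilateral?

Apply Gauss's area formula: 2A = Σ (x_i·y_{i+1} − x_{i+1}·y_i), indices taken mod 4.
Σ = (226) + (280) + (210) + (-150) = 566
Area = |Σ|/2 = 283.

283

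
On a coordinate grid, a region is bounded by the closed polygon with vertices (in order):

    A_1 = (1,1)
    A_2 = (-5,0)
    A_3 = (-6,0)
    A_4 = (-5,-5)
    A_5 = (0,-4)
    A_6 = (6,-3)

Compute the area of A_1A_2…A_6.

44

Cross-terms: 5, 0, 30, 20, 24, 9  ⇒  Σ = 88
Area = |Σ|/2 = 44.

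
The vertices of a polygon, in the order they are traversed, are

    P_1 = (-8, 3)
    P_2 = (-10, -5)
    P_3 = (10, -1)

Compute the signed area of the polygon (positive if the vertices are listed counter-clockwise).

76

Cross-terms: 70, 60, 22  ⇒  Σ = 152
Signed area = Σ/2 = 76 (positive ⇒ counter-clockwise traversal).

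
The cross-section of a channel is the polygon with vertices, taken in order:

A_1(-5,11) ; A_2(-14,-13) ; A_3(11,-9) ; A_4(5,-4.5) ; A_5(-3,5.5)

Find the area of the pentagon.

Cross-terms: 219, 269, -4.5, 14, -5.5  ⇒  Σ = 492
Area = |Σ|/2 = 246.

246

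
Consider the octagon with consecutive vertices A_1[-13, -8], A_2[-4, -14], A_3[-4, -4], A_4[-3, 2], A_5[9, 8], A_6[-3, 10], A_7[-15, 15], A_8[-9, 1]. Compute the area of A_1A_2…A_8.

Σ = (150) + (-40) + (-20) + (-42) + (114) + (105) + (120) + (85) = 472
Area = |Σ|/2 = 236.

236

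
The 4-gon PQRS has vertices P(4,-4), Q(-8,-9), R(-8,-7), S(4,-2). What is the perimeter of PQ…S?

30

|PQ| = √((-12)² + (-5)²) = √169 = 13
|QR| = √((0)² + (2)²) = √4 = 2
|RS| = √((12)² + (5)²) = √169 = 13
|SP| = √((0)² + (-2)²) = √4 = 2
Perimeter = 13 + 2 + 13 + 2 = 30.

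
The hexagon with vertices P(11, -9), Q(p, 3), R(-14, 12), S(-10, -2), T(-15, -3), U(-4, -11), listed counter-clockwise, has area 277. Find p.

1

Write out the shoelace sum; only the two edges meeting at Q involve p:
2·Area = [(11·3 − p·(-9)) + (p·12 − (-14)·3)] + 458
       = 21·p + 533 = 554
⇒ p = 1.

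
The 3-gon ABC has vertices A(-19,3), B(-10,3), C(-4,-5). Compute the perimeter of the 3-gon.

|AB| = √((9)² + (0)²) = √81 = 9
|BC| = √((6)² + (-8)²) = √100 = 10
|CA| = √((-15)² + (8)²) = √289 = 17
Perimeter = 9 + 10 + 17 = 36.

36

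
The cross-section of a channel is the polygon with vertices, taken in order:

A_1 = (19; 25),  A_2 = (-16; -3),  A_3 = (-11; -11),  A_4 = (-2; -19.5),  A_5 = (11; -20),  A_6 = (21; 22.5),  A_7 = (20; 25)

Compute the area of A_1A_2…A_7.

Σ = (343) + (143) + (192.5) + (254.5) + (667.5) + (75) + (25) = 1700.5
Area = |Σ|/2 = 850.25.

850.25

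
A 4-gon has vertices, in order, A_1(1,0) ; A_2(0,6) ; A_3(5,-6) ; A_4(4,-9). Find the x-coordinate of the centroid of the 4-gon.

Apply Gauss's area formula. First the cross-terms c_i = x_i·y_{i+1} − x_{i+1}·y_i:
  6, -30, -21, 9  ⇒  2A = -36, A = -18.
Then Σ (x_i + x_{i+1})·c_i = -288, so x̄ = -288 / (6·(-18)) = 8/3.

8/3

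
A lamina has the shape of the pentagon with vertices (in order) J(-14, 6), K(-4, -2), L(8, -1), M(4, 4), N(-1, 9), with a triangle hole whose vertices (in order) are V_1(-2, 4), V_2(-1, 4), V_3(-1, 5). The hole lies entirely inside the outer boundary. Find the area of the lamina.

133.5

Outer boundary:
Apply the shoelace (surveyor's) formula: 2A = Σ (x_i·y_{i+1} − x_{i+1}·y_i), indices taken mod 5.
Cross-terms: 52, 20, 36, 40, 120  ⇒  Σ = 268
Area = |Σ|/2 = 134.
Hole:
Apply the shoelace formula: 2A = Σ (x_i·y_{i+1} − x_{i+1}·y_i), indices taken mod 3.
Σ = (-4) + (-1) + (6) = 1
Area = |Σ|/2 = 0.5.
Net area = 134 − 0.5 = 133.5.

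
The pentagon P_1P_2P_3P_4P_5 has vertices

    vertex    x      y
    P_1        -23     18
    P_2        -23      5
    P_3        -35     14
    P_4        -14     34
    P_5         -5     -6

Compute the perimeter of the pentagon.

128

|P_1P_2| = √((0)² + (-13)²) = √169 = 13
|P_2P_3| = √((-12)² + (9)²) = √225 = 15
|P_3P_4| = √((21)² + (20)²) = √841 = 29
|P_4P_5| = √((9)² + (-40)²) = √1681 = 41
|P_5P_1| = √((-18)² + (24)²) = √900 = 30
Perimeter = 13 + 15 + 29 + 41 + 30 = 128.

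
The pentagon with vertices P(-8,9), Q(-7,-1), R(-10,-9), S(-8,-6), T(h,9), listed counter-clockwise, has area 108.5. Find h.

The doubled signed area Σ (x_i y_{i+1} − x_{i+1} y_i) is linear in h.
With h=0 it equals 112; the coefficient of h is 15 (from the two edges through T).
So 15·h + 112 = 2·108.5 = 217 ⇒ h = 7.

7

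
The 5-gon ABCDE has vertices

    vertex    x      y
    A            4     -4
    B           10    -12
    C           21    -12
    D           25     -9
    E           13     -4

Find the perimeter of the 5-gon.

|AB| = √((6)² + (-8)²) = √100 = 10
|BC| = √((11)² + (0)²) = √121 = 11
|CD| = √((4)² + (3)²) = √25 = 5
|DE| = √((-12)² + (5)²) = √169 = 13
|EA| = √((-9)² + (0)²) = √81 = 9
Perimeter = 10 + 11 + 5 + 13 + 9 = 48.

48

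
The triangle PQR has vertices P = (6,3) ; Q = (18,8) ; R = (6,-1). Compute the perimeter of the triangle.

32

|PQ| = √((12)² + (5)²) = √169 = 13
|QR| = √((-12)² + (-9)²) = √225 = 15
|RP| = √((0)² + (4)²) = √16 = 4
Perimeter = 13 + 15 + 4 = 32.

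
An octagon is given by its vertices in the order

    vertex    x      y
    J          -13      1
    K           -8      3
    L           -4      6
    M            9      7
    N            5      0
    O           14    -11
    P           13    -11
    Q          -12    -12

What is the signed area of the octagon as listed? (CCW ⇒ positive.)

Apply the shoelace (surveyor's) formula: 2A = Σ (x_i·y_{i+1} − x_{i+1}·y_i), indices taken mod 8.
Σ = (-31) + (-36) + (-82) + (-35) + (-55) + (-11) + (-288) + (-168) = -706
Signed area = Σ/2 = -353 (negative ⇒ clockwise traversal).

-353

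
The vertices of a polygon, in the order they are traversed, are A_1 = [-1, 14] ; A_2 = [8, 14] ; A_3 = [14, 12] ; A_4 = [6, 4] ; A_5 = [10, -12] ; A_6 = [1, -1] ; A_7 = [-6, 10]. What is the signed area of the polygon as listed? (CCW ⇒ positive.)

Apply the surveyor's formula: 2A = Σ (x_i·y_{i+1} − x_{i+1}·y_i), indices taken mod 7.
Cross-terms: -126, -100, -16, -112, 2, 4, -74  ⇒  Σ = -422
Signed area = Σ/2 = -211 (negative ⇒ clockwise traversal).

-211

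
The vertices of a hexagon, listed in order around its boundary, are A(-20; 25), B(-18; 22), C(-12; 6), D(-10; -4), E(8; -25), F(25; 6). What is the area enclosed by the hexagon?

987

Apply the shoelace (surveyor's) formula: 2A = Σ (x_i·y_{i+1} − x_{i+1}·y_i), indices taken mod 6.
Cross-terms: 10, 156, 108, 282, 673, 745  ⇒  Σ = 1974
Area = |Σ|/2 = 987.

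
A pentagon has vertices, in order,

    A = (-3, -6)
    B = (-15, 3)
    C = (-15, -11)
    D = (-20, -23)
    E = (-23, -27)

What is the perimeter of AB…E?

76

|AB| = √((-12)² + (9)²) = √225 = 15
|BC| = √((0)² + (-14)²) = √196 = 14
|CD| = √((-5)² + (-12)²) = √169 = 13
|DE| = √((-3)² + (-4)²) = √25 = 5
|EA| = √((20)² + (21)²) = √841 = 29
Perimeter = 15 + 14 + 13 + 5 + 29 = 76.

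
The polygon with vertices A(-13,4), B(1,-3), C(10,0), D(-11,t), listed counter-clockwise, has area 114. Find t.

9

Write out the shoelace sum; only the two edges meeting at D involve t:
2·Area = [(10·t − (-11)·0) + ((-11)·4 − (-13)·t)] + 65
       = 23·t + 21 = 228
⇒ t = 9.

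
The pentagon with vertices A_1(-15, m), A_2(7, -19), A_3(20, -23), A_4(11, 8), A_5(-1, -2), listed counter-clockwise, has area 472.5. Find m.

-9

Write out the shoelace sum; only the two edges meeting at A_1 involve m:
2·Area = [((-1)·m − (-15)·(-2)) + ((-15)·(-19) − 7·m)] + 618
       = -8·m + 873 = 945
⇒ m = -9.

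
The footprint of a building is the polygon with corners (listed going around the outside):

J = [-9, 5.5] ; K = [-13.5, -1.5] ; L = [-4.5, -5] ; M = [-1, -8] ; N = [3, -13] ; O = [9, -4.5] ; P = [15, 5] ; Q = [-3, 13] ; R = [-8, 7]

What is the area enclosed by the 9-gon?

372.25

Apply the surveyor's formula: 2A = Σ (x_i·y_{i+1} − x_{i+1}·y_i), indices taken mod 9.
J→K: (-9)(-1.5) − (-13.5)(5.5) = 87.75
K→L: (-13.5)(-5) − (-4.5)(-1.5) = 60.75
L→M: (-4.5)(-8) − (-1)(-5) = 31
M→N: (-1)(-13) − (3)(-8) = 37
N→O: (3)(-4.5) − (9)(-13) = 103.5
O→P: (9)(5) − (15)(-4.5) = 112.5
P→Q: (15)(13) − (-3)(5) = 210
Q→R: (-3)(7) − (-8)(13) = 83
R→J: (-8)(5.5) − (-9)(7) = 19
Σ = 744.5
Area = |Σ|/2 = 372.25.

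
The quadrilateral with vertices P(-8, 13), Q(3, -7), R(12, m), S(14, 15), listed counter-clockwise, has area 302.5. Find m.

The doubled signed area Σ (x_i y_{i+1} − x_{i+1} y_i) is linear in m.
With m=0 it equals 583; the coefficient of m is -11 (from the two edges through R).
So -11·m + 583 = 2·302.5 = 605 ⇒ m = -2.

-2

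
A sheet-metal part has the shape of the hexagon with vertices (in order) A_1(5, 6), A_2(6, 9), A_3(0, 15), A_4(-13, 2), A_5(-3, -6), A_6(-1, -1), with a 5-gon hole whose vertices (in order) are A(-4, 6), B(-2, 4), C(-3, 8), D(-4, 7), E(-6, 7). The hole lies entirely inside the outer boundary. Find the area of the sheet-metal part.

Outer boundary:
Apply the surveyor's formula: 2A = Σ (x_i·y_{i+1} − x_{i+1}·y_i), indices taken mod 6.
Cross-terms: 9, 90, 195, 84, -3, -1  ⇒  Σ = 374
Area = |Σ|/2 = 187.
Hole:
Apply the shoelace (surveyor's) formula: 2A = Σ (x_i·y_{i+1} − x_{i+1}·y_i), indices taken mod 5.
Σ = (-4) + (-4) + (11) + (14) + (-8) = 9
Area = |Σ|/2 = 4.5.
Net area = 187 − 4.5 = 182.5.

182.5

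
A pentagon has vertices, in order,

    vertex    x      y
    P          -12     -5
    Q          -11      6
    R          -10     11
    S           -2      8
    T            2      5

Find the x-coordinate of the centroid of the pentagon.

-733/111

Apply Gauss's area formula. First the cross-terms c_i = x_i·y_{i+1} − x_{i+1}·y_i:
  -127, -61, -58, -26, 50  ⇒  2A = -222, A = -111.
Then Σ (x_i + x_{i+1})·c_i = 4398, so x̄ = 4398 / (6·(-111)) = -733/111.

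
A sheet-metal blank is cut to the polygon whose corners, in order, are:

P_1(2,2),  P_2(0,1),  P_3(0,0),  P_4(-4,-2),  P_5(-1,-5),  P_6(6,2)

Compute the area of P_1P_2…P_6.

P_1→P_2: (2)(1) − (0)(2) = 2
P_2→P_3: (0)(0) − (0)(1) = 0
P_3→P_4: (0)(-2) − (-4)(0) = 0
P_4→P_5: (-4)(-5) − (-1)(-2) = 18
P_5→P_6: (-1)(2) − (6)(-5) = 28
P_6→P_1: (6)(2) − (2)(2) = 8
Σ = 56
Area = |Σ|/2 = 28.

28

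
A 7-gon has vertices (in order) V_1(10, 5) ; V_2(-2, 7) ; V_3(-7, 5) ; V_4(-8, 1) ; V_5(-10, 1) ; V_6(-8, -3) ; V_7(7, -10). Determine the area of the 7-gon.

Cross-terms: 80, 39, 33, 2, 38, 101, 135  ⇒  Σ = 428
Area = |Σ|/2 = 214.

214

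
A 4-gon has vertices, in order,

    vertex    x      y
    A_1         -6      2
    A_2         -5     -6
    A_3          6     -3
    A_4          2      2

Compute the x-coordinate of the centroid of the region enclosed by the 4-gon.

-125/131

Apply the surveyor's formula. First the cross-terms c_i = x_i·y_{i+1} − x_{i+1}·y_i:
  46, 51, 18, 16  ⇒  2A = 131, A = 65.5.
Then Σ (x_i + x_{i+1})·c_i = -375, so x̄ = -375 / (6·65.5) = -125/131.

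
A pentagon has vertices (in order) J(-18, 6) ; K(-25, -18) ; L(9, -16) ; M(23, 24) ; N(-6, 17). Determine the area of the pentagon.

Apply the shoelace (surveyor's) formula: 2A = Σ (x_i·y_{i+1} − x_{i+1}·y_i), indices taken mod 5.
Cross-terms: 474, 562, 584, 535, 270  ⇒  Σ = 2425
Area = |Σ|/2 = 1212.5.

1212.5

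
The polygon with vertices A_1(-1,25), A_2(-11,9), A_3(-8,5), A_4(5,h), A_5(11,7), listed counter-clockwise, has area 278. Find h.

Write out the shoelace sum; only the two edges meeting at A_4 involve h:
2·Area = [((-8)·h − 5·5) + (5·7 − 11·h)] + 565
       = -19·h + 575 = 556
⇒ h = 1.

1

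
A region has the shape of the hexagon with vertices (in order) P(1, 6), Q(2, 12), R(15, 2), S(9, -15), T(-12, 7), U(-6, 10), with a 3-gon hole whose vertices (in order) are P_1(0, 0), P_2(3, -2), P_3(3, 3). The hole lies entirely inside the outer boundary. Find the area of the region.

Outer boundary:
Cross-terms: 0, -176, -243, -117, -78, -46  ⇒  Σ = -660
Area = |Σ|/2 = 330.
Hole:
P_1→P_2: (0)(-2) − (3)(0) = 0
P_2→P_3: (3)(3) − (3)(-2) = 15
P_3→P_1: (3)(0) − (0)(3) = 0
Σ = 15
Area = |Σ|/2 = 7.5.
Net area = 330 − 7.5 = 322.5.

322.5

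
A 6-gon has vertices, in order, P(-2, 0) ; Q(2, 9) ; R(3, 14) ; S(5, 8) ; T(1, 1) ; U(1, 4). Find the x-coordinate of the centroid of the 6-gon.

383/165

Apply Gauss's area formula. First the cross-terms c_i = x_i·y_{i+1} − x_{i+1}·y_i:
  -18, 1, -46, -3, 3, 8  ⇒  2A = -55, A = -27.5.
Then Σ (x_i + x_{i+1})·c_i = -383, so x̄ = -383 / (6·(-27.5)) = 383/165.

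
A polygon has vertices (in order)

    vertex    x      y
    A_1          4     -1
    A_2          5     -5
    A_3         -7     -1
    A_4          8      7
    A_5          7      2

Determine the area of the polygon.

A_1→A_2: (4)(-5) − (5)(-1) = -15
A_2→A_3: (5)(-1) − (-7)(-5) = -40
A_3→A_4: (-7)(7) − (8)(-1) = -41
A_4→A_5: (8)(2) − (7)(7) = -33
A_5→A_1: (7)(-1) − (4)(2) = -15
Σ = -144
Area = |Σ|/2 = 72.

72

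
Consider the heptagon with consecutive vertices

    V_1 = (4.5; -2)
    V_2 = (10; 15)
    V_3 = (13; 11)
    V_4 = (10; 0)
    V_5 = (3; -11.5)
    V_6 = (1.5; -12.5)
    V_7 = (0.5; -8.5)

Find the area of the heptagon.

Σ = (87.5) + (-85) + (-110) + (-115) + (-20.25) + (-6.5) + (37.25) = -212
Area = |Σ|/2 = 106.

106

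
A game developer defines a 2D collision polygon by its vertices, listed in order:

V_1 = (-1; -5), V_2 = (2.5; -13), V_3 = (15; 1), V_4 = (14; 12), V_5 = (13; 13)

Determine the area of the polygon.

181.5

Apply the surveyor's formula: 2A = Σ (x_i·y_{i+1} − x_{i+1}·y_i), indices taken mod 5.
Σ = (25.5) + (197.5) + (166) + (26) + (-52) = 363
Area = |Σ|/2 = 181.5.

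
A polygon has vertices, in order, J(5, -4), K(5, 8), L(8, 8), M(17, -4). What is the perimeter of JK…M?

42

|JK| = √((0)² + (12)²) = √144 = 12
|KL| = √((3)² + (0)²) = √9 = 3
|LM| = √((9)² + (-12)²) = √225 = 15
|MJ| = √((-12)² + (0)²) = √144 = 12
Perimeter = 12 + 3 + 15 + 12 = 42.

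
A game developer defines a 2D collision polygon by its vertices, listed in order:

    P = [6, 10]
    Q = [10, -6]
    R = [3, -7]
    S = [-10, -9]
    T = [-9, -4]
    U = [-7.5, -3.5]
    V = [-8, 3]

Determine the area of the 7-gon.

Apply the surveyor's formula: 2A = Σ (x_i·y_{i+1} − x_{i+1}·y_i), indices taken mod 7.
Σ = (-136) + (-52) + (-97) + (-41) + (1.5) + (-50.5) + (-98) = -473
Area = |Σ|/2 = 236.5.

236.5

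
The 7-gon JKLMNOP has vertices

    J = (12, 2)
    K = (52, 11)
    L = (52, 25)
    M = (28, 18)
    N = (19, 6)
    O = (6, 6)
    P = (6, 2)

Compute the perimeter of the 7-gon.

118

|JK| = √((40)² + (9)²) = √1681 = 41
|KL| = √((0)² + (14)²) = √196 = 14
|LM| = √((-24)² + (-7)²) = √625 = 25
|MN| = √((-9)² + (-12)²) = √225 = 15
|NO| = √((-13)² + (0)²) = √169 = 13
|OP| = √((0)² + (-4)²) = √16 = 4
|PJ| = √((6)² + (0)²) = √36 = 6
Perimeter = 41 + 14 + 25 + 15 + 13 + 4 + 6 = 118.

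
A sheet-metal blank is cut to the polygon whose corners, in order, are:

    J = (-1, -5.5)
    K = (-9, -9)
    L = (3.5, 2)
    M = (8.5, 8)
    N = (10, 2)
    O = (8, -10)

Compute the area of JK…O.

Cross-terms: -40.5, 13.5, 11, -63, -116, -54  ⇒  Σ = -249
Area = |Σ|/2 = 124.5.

124.5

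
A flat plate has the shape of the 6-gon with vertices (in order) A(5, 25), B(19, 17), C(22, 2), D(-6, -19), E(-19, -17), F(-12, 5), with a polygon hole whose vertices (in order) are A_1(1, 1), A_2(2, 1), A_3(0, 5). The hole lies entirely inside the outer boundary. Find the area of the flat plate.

1005.5

Outer boundary:
A→B: (5)(17) − (19)(25) = -390
B→C: (19)(2) − (22)(17) = -336
C→D: (22)(-19) − (-6)(2) = -406
D→E: (-6)(-17) − (-19)(-19) = -259
E→F: (-19)(5) − (-12)(-17) = -299
F→A: (-12)(25) − (5)(5) = -325
Σ = -2015
Area = |Σ|/2 = 1007.5.
Hole:
Apply the shoelace formula: 2A = Σ (x_i·y_{i+1} − x_{i+1}·y_i), indices taken mod 3.
Cross-terms: -1, 10, -5  ⇒  Σ = 4
Area = |Σ|/2 = 2.
Net area = 1007.5 − 2 = 1005.5.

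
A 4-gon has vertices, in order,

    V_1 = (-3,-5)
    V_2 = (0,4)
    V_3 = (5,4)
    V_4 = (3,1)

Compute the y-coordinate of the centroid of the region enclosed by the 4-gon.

15/17

Apply Gauss's area formula. First the cross-terms c_i = x_i·y_{i+1} − x_{i+1}·y_i:
  -12, -20, -7, -12  ⇒  2A = -51, A = -25.5.
Then Σ (y_i + y_{i+1})·c_i = -135, so ȳ = -135 / (6·(-25.5)) = 15/17.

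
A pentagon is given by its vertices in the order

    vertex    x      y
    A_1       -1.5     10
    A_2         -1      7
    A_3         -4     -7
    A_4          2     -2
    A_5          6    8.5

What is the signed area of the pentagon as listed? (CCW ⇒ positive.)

Σ = (-0.5) + (35) + (22) + (29) + (72.75) = 158.25
Signed area = Σ/2 = 79.125 (positive ⇒ counter-clockwise traversal).

79.125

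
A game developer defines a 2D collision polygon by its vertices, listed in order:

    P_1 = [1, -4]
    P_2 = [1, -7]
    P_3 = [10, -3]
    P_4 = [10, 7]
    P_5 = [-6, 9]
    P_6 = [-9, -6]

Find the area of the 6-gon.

Apply Gauss's area formula: 2A = Σ (x_i·y_{i+1} − x_{i+1}·y_i), indices taken mod 6.
Σ = (-3) + (67) + (100) + (132) + (117) + (42) = 455
Area = |Σ|/2 = 227.5.

227.5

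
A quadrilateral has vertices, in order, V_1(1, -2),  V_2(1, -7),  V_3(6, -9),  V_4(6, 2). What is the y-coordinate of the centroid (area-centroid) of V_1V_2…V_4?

-3.9375

Apply the shoelace formula. First the cross-terms c_i = x_i·y_{i+1} − x_{i+1}·y_i:
  -5, 33, 66, -14  ⇒  2A = 80, A = 40.
Then Σ (y_i + y_{i+1})·c_i = -945, so ȳ = -945 / (6·40) = -3.9375.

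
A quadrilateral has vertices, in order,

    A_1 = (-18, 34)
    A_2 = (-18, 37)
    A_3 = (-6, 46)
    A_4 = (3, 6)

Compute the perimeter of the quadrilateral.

|A_1A_2| = √((0)² + (3)²) = √9 = 3
|A_2A_3| = √((12)² + (9)²) = √225 = 15
|A_3A_4| = √((9)² + (-40)²) = √1681 = 41
|A_4A_1| = √((-21)² + (28)²) = √1225 = 35
Perimeter = 3 + 15 + 41 + 35 = 94.

94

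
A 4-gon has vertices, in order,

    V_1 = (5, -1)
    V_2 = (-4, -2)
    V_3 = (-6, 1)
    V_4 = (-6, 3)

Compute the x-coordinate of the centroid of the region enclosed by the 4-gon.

Apply the shoelace (surveyor's) formula. First the cross-terms c_i = x_i·y_{i+1} − x_{i+1}·y_i:
  -14, -16, -12, -9  ⇒  2A = -51, A = -25.5.
Then Σ (x_i + x_{i+1})·c_i = 299, so x̄ = 299 / (6·(-25.5)) = -299/153.

-299/153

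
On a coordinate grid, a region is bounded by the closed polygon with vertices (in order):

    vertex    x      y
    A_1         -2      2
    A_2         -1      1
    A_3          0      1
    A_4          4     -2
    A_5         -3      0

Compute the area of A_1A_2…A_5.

8.5

Σ = (0) + (-1) + (-4) + (-6) + (-6) = -17
Area = |Σ|/2 = 8.5.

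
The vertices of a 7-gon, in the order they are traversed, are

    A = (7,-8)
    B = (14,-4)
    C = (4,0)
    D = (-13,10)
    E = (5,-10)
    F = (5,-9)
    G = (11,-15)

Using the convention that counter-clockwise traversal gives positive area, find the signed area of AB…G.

Apply the shoelace formula: 2A = Σ (x_i·y_{i+1} − x_{i+1}·y_i), indices taken mod 7.
A→B: (7)(-4) − (14)(-8) = 84
B→C: (14)(0) − (4)(-4) = 16
C→D: (4)(10) − (-13)(0) = 40
D→E: (-13)(-10) − (5)(10) = 80
E→F: (5)(-9) − (5)(-10) = 5
F→G: (5)(-15) − (11)(-9) = 24
G→A: (11)(-8) − (7)(-15) = 17
Σ = 266
Signed area = Σ/2 = 133 (positive ⇒ counter-clockwise traversal).

133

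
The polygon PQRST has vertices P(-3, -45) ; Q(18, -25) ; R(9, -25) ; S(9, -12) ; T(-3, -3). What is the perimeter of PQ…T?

108

|PQ| = √((21)² + (20)²) = √841 = 29
|QR| = √((-9)² + (0)²) = √81 = 9
|RS| = √((0)² + (13)²) = √169 = 13
|ST| = √((-12)² + (9)²) = √225 = 15
|TP| = √((0)² + (-42)²) = √1764 = 42
Perimeter = 29 + 9 + 13 + 15 + 42 = 108.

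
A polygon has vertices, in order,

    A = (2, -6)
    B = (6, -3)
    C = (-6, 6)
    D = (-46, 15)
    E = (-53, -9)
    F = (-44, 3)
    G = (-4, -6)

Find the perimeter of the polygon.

|AB| = √((4)² + (3)²) = √25 = 5
|BC| = √((-12)² + (9)²) = √225 = 15
|CD| = √((-40)² + (9)²) = √1681 = 41
|DE| = √((-7)² + (-24)²) = √625 = 25
|EF| = √((9)² + (12)²) = √225 = 15
|FG| = √((40)² + (-9)²) = √1681 = 41
|GA| = √((6)² + (0)²) = √36 = 6
Perimeter = 5 + 15 + 41 + 25 + 15 + 41 + 6 = 148.

148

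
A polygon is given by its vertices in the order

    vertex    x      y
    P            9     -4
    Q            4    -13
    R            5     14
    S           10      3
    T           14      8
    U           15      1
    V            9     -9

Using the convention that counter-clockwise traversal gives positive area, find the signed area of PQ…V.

Apply Gauss's area formula: 2A = Σ (x_i·y_{i+1} − x_{i+1}·y_i), indices taken mod 7.
Σ = (-101) + (121) + (-125) + (38) + (-106) + (-144) + (45) = -272
Signed area = Σ/2 = -136 (negative ⇒ clockwise traversal).

-136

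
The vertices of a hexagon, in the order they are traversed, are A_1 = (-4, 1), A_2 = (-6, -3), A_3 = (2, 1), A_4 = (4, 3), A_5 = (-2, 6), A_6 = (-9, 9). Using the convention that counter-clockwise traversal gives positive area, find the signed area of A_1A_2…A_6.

Apply the shoelace (surveyor's) formula: 2A = Σ (x_i·y_{i+1} − x_{i+1}·y_i), indices taken mod 6.
A_1→A_2: (-4)(-3) − (-6)(1) = 18
A_2→A_3: (-6)(1) − (2)(-3) = 0
A_3→A_4: (2)(3) − (4)(1) = 2
A_4→A_5: (4)(6) − (-2)(3) = 30
A_5→A_6: (-2)(9) − (-9)(6) = 36
A_6→A_1: (-9)(1) − (-4)(9) = 27
Σ = 113
Signed area = Σ/2 = 56.5 (positive ⇒ counter-clockwise traversal).

56.5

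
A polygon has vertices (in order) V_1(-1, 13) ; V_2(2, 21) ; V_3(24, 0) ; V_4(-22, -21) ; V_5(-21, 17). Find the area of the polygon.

1063

Apply the shoelace formula: 2A = Σ (x_i·y_{i+1} − x_{i+1}·y_i), indices taken mod 5.
Cross-terms: -47, -504, -504, -815, -256  ⇒  Σ = -2126
Area = |Σ|/2 = 1063.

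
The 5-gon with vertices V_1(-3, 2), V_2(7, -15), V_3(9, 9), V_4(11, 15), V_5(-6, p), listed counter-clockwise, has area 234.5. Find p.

9

Write out the shoelace sum; only the two edges meeting at V_5 involve p:
2·Area = [(11·p − (-6)·15) + ((-6)·2 − (-3)·p)] + 265
       = 14·p + 343 = 469
⇒ p = 9.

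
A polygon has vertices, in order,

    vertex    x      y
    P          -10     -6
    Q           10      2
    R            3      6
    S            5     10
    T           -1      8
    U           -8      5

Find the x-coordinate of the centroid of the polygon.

-199/129

Apply the shoelace formula. First the cross-terms c_i = x_i·y_{i+1} − x_{i+1}·y_i:
  40, 54, 0, 50, 59, 98  ⇒  2A = 301, A = 150.5.
Then Σ (x_i + x_{i+1})·c_i = -1393, so x̄ = -1393 / (6·150.5) = -199/129.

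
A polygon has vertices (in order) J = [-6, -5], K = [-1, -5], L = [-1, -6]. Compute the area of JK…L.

Apply the shoelace (surveyor's) formula: 2A = Σ (x_i·y_{i+1} − x_{i+1}·y_i), indices taken mod 3.
Cross-terms: 25, 1, -31  ⇒  Σ = -5
Area = |Σ|/2 = 2.5.

2.5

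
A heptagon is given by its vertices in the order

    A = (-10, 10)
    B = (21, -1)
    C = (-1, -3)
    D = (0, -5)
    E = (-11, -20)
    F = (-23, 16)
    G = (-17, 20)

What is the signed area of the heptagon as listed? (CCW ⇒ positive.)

Apply the shoelace formula: 2A = Σ (x_i·y_{i+1} − x_{i+1}·y_i), indices taken mod 7.
A→B: (-10)(-1) − (21)(10) = -200
B→C: (21)(-3) − (-1)(-1) = -64
C→D: (-1)(-5) − (0)(-3) = 5
D→E: (0)(-20) − (-11)(-5) = -55
E→F: (-11)(16) − (-23)(-20) = -636
F→G: (-23)(20) − (-17)(16) = -188
G→A: (-17)(10) − (-10)(20) = 30
Σ = -1108
Signed area = Σ/2 = -554 (negative ⇒ clockwise traversal).

-554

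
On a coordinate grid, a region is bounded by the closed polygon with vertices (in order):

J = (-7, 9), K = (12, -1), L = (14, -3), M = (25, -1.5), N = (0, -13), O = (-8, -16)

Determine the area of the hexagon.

Apply the shoelace formula: 2A = Σ (x_i·y_{i+1} − x_{i+1}·y_i), indices taken mod 6.
J→K: (-7)(-1) − (12)(9) = -101
K→L: (12)(-3) − (14)(-1) = -22
L→M: (14)(-1.5) − (25)(-3) = 54
M→N: (25)(-13) − (0)(-1.5) = -325
N→O: (0)(-16) − (-8)(-13) = -104
O→J: (-8)(9) − (-7)(-16) = -184
Σ = -682
Area = |Σ|/2 = 341.

341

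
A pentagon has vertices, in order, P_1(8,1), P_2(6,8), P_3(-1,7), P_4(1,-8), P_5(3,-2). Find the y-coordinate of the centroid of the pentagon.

172/75

Apply the shoelace formula. First the cross-terms c_i = x_i·y_{i+1} − x_{i+1}·y_i:
  58, 50, 1, 22, 19  ⇒  2A = 150, A = 75.
Then Σ (y_i + y_{i+1})·c_i = 1032, so ȳ = 1032 / (6·75) = 172/75.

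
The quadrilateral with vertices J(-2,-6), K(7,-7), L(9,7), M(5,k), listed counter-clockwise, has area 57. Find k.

1

The doubled signed area Σ (x_i y_{i+1} − x_{i+1} y_i) is linear in k.
With k=0 it equals 103; the coefficient of k is 11 (from the two edges through M).
So 11·k + 103 = 2·57 = 114 ⇒ k = 1.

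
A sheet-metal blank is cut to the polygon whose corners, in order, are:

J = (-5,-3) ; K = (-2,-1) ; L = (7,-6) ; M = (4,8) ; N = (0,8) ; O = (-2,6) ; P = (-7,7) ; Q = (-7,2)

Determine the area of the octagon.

Apply the surveyor's formula: 2A = Σ (x_i·y_{i+1} − x_{i+1}·y_i), indices taken mod 8.
Σ = (-1) + (19) + (80) + (32) + (16) + (28) + (35) + (31) = 240
Area = |Σ|/2 = 120.

120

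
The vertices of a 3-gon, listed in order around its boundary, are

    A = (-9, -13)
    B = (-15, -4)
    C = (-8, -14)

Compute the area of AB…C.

Apply the shoelace formula: 2A = Σ (x_i·y_{i+1} − x_{i+1}·y_i), indices taken mod 3.
Cross-terms: -159, 178, -22  ⇒  Σ = -3
Area = |Σ|/2 = 1.5.

1.5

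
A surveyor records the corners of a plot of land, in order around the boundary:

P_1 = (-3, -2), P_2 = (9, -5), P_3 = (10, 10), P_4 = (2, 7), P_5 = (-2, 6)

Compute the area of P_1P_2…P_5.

Apply the shoelace (surveyor's) formula: 2A = Σ (x_i·y_{i+1} − x_{i+1}·y_i), indices taken mod 5.
Cross-terms: 33, 140, 50, 26, 22  ⇒  Σ = 271
Area = |Σ|/2 = 135.5.

135.5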